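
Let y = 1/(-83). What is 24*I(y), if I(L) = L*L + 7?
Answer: 1157376/6889 ≈ 168.00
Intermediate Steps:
y = -1/83 ≈ -0.012048
I(L) = 7 + L² (I(L) = L² + 7 = 7 + L²)
24*I(y) = 24*(7 + (-1/83)²) = 24*(7 + 1/6889) = 24*(48224/6889) = 1157376/6889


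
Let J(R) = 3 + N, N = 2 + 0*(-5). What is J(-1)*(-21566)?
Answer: -107830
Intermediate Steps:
N = 2 (N = 2 + 0 = 2)
J(R) = 5 (J(R) = 3 + 2 = 5)
J(-1)*(-21566) = 5*(-21566) = -107830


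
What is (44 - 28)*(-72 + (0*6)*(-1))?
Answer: -1152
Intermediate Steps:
(44 - 28)*(-72 + (0*6)*(-1)) = 16*(-72 + 0*(-1)) = 16*(-72 + 0) = 16*(-72) = -1152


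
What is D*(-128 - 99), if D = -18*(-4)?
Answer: -16344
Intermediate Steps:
D = 72
D*(-128 - 99) = 72*(-128 - 99) = 72*(-227) = -16344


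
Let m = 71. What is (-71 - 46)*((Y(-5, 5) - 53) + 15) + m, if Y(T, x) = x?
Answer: 3932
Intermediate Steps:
(-71 - 46)*((Y(-5, 5) - 53) + 15) + m = (-71 - 46)*((5 - 53) + 15) + 71 = -117*(-48 + 15) + 71 = -117*(-33) + 71 = 3861 + 71 = 3932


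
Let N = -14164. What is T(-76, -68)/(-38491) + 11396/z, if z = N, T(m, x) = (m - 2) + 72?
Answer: -109639613/136296631 ≈ -0.80442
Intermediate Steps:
T(m, x) = 70 + m (T(m, x) = (-2 + m) + 72 = 70 + m)
z = -14164
T(-76, -68)/(-38491) + 11396/z = (70 - 76)/(-38491) + 11396/(-14164) = -6*(-1/38491) + 11396*(-1/14164) = 6/38491 - 2849/3541 = -109639613/136296631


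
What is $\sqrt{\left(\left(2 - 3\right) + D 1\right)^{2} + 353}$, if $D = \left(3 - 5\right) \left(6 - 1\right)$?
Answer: $\sqrt{474} \approx 21.772$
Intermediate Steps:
$D = -10$ ($D = \left(-2\right) 5 = -10$)
$\sqrt{\left(\left(2 - 3\right) + D 1\right)^{2} + 353} = \sqrt{\left(\left(2 - 3\right) - 10\right)^{2} + 353} = \sqrt{\left(-1 - 10\right)^{2} + 353} = \sqrt{\left(-11\right)^{2} + 353} = \sqrt{121 + 353} = \sqrt{474}$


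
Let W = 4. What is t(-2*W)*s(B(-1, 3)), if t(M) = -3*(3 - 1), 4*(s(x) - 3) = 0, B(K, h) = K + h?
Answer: -18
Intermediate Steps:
s(x) = 3 (s(x) = 3 + (¼)*0 = 3 + 0 = 3)
t(M) = -6 (t(M) = -3*2 = -6)
t(-2*W)*s(B(-1, 3)) = -6*3 = -18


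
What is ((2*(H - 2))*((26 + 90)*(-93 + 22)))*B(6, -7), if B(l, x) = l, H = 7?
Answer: -494160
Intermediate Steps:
((2*(H - 2))*((26 + 90)*(-93 + 22)))*B(6, -7) = ((2*(7 - 2))*((26 + 90)*(-93 + 22)))*6 = ((2*5)*(116*(-71)))*6 = (10*(-8236))*6 = -82360*6 = -494160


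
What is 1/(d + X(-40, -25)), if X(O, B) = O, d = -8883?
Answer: -1/8923 ≈ -0.00011207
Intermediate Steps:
1/(d + X(-40, -25)) = 1/(-8883 - 40) = 1/(-8923) = -1/8923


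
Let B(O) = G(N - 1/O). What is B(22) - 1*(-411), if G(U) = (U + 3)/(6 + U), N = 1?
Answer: 20990/51 ≈ 411.57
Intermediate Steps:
G(U) = (3 + U)/(6 + U)
B(O) = (4 - 1/O)/(7 - 1/O) (B(O) = (3 + (1 - 1/O))/(6 + (1 - 1/O)) = (4 - 1/O)/(7 - 1/O))
B(22) - 1*(-411) = (-1 + 4*22)/(-1 + 7*22) - 1*(-411) = (-1 + 88)/(-1 + 154) + 411 = 87/153 + 411 = (1/153)*87 + 411 = 29/51 + 411 = 20990/51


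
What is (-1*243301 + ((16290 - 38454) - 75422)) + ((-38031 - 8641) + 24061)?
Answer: -363498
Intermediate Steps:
(-1*243301 + ((16290 - 38454) - 75422)) + ((-38031 - 8641) + 24061) = (-243301 + (-22164 - 75422)) + (-46672 + 24061) = (-243301 - 97586) - 22611 = -340887 - 22611 = -363498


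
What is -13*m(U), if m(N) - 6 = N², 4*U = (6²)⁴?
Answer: -2292151799886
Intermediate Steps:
U = 419904 (U = (6²)⁴/4 = (¼)*36⁴ = (¼)*1679616 = 419904)
m(N) = 6 + N²
-13*m(U) = -13*(6 + 419904²) = -13*(6 + 176319369216) = -13*176319369222 = -2292151799886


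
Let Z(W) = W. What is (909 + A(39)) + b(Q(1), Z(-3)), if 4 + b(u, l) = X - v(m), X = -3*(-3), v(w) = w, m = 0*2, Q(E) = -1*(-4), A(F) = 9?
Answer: 923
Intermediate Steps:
Q(E) = 4
m = 0
X = 9
b(u, l) = 5 (b(u, l) = -4 + (9 - 1*0) = -4 + (9 + 0) = -4 + 9 = 5)
(909 + A(39)) + b(Q(1), Z(-3)) = (909 + 9) + 5 = 918 + 5 = 923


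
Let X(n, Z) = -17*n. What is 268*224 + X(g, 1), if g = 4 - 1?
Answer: 59981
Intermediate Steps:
g = 3
268*224 + X(g, 1) = 268*224 - 17*3 = 60032 - 51 = 59981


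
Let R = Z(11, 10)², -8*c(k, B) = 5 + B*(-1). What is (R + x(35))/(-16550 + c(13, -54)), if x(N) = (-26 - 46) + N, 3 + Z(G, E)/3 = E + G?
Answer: -23032/132459 ≈ -0.17388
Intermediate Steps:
Z(G, E) = -9 + 3*E + 3*G (Z(G, E) = -9 + 3*(E + G) = -9 + (3*E + 3*G) = -9 + 3*E + 3*G)
x(N) = -72 + N
c(k, B) = -5/8 + B/8 (c(k, B) = -(5 + B*(-1))/8 = -(5 - B)/8 = -5/8 + B/8)
R = 2916 (R = (-9 + 3*10 + 3*11)² = (-9 + 30 + 33)² = 54² = 2916)
(R + x(35))/(-16550 + c(13, -54)) = (2916 + (-72 + 35))/(-16550 + (-5/8 + (⅛)*(-54))) = (2916 - 37)/(-16550 + (-5/8 - 27/4)) = 2879/(-16550 - 59/8) = 2879/(-132459/8) = 2879*(-8/132459) = -23032/132459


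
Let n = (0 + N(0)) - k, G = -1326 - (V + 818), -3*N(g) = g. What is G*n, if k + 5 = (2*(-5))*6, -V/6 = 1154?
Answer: 310700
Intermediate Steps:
V = -6924 (V = -6*1154 = -6924)
N(g) = -g/3
k = -65 (k = -5 + (2*(-5))*6 = -5 - 10*6 = -5 - 60 = -65)
G = 4780 (G = -1326 - (-6924 + 818) = -1326 - 1*(-6106) = -1326 + 6106 = 4780)
n = 65 (n = (0 - ⅓*0) - 1*(-65) = (0 + 0) + 65 = 0 + 65 = 65)
G*n = 4780*65 = 310700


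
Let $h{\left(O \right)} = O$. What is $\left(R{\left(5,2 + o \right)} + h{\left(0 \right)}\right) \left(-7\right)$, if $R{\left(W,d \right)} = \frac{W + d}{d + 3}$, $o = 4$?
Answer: $- \frac{77}{9} \approx -8.5556$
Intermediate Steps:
$R{\left(W,d \right)} = \frac{W + d}{3 + d}$
$\left(R{\left(5,2 + o \right)} + h{\left(0 \right)}\right) \left(-7\right) = \left(\frac{5 + \left(2 + 4\right)}{3 + \left(2 + 4\right)} + 0\right) \left(-7\right) = \left(\frac{5 + 6}{3 + 6} + 0\right) \left(-7\right) = \left(\frac{1}{9} \cdot 11 + 0\right) \left(-7\right) = \left(\frac{11}{9} + 0\right) \left(-7\right) = \frac{11}{9} \left(-7\right) = - \frac{77}{9}$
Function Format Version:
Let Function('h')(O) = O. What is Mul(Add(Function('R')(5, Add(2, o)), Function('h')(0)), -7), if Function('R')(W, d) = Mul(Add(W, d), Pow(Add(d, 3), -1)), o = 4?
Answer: Rational(-77, 9) ≈ -8.5556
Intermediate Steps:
Function('R')(W, d) = Mul(Pow(Add(3, d), -1), Add(W, d)) (Function('R')(W, d) = Mul(Add(W, d), Pow(Add(3, d), -1)) = Mul(Pow(Add(3, d), -1), Add(W, d)))
Mul(Add(Function('R')(5, Add(2, o)), Function('h')(0)), -7) = Mul(Add(Mul(Pow(Add(3, Add(2, 4)), -1), Add(5, Add(2, 4))), 0), -7) = Mul(Add(Mul(Pow(Add(3, 6), -1), Add(5, 6)), 0), -7) = Mul(Add(Mul(Pow(9, -1), 11), 0), -7) = Mul(Add(Mul(Rational(1, 9), 11), 0), -7) = Mul(Add(Rational(11, 9), 0), -7) = Mul(Rational(11, 9), -7) = Rational(-77, 9)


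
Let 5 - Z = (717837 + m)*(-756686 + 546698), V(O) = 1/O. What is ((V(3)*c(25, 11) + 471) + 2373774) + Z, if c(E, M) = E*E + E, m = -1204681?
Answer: -306687070216/3 ≈ -1.0223e+11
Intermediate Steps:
c(E, M) = E + E**2 (c(E, M) = E**2 + E = E + E**2)
Z = -102231397867 (Z = 5 - (717837 - 1204681)*(-756686 + 546698) = 5 - (-486844)*(-209988) = 5 - 1*102231397872 = 5 - 102231397872 = -102231397867)
((V(3)*c(25, 11) + 471) + 2373774) + Z = (((25*(1 + 25))/3 + 471) + 2373774) - 102231397867 = (((25*26)/3 + 471) + 2373774) - 102231397867 = (((1/3)*650 + 471) + 2373774) - 102231397867 = ((650/3 + 471) + 2373774) - 102231397867 = (2063/3 + 2373774) - 102231397867 = 7123385/3 - 102231397867 = -306687070216/3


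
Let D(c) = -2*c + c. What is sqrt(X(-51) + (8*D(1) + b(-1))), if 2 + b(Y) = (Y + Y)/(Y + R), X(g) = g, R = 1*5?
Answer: I*sqrt(246)/2 ≈ 7.8422*I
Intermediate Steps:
R = 5
D(c) = -c
b(Y) = -2 + 2*Y/(5 + Y) (b(Y) = -2 + (Y + Y)/(Y + 5) = -2 + (2*Y)/(5 + Y) = -2 + 2*Y/(5 + Y))
sqrt(X(-51) + (8*D(1) + b(-1))) = sqrt(-51 + (8*(-1*1) - 10/(5 - 1))) = sqrt(-51 + (8*(-1) - 10/4)) = sqrt(-51 + (-8 - 10*1/4)) = sqrt(-51 + (-8 - 5/2)) = sqrt(-51 - 21/2) = sqrt(-123/2) = I*sqrt(246)/2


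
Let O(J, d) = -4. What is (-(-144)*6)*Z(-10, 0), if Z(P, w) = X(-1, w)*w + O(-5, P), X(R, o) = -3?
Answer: -3456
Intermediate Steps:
Z(P, w) = -4 - 3*w (Z(P, w) = -3*w - 4 = -4 - 3*w)
(-(-144)*6)*Z(-10, 0) = (-(-144)*6)*(-4 - 3*0) = (-48*(-18))*(-4 + 0) = 864*(-4) = -3456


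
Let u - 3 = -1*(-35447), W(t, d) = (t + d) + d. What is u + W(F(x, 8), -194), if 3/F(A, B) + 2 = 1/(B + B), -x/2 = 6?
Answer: 1086874/31 ≈ 35060.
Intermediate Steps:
x = -12 (x = -2*6 = -12)
F(A, B) = 3/(-2 + 1/(2*B)) (F(A, B) = 3/(-2 + 1/(B + B)) = 3/(-2 + 1/(2*B)))
W(t, d) = t + 2*d (W(t, d) = (d + t) + d = t + 2*d)
u = 35450 (u = 3 - 1*(-35447) = 3 + 35447 = 35450)
u + W(F(x, 8), -194) = 35450 + (-6*8/(-1 + 4*8) + 2*(-194)) = 35450 + (-6*8/(-1 + 32) - 388) = 35450 + (-6*8/31 - 388) = 35450 + (-6*8*1/31 - 388) = 35450 + (-48/31 - 388) = 35450 - 12076/31 = 1086874/31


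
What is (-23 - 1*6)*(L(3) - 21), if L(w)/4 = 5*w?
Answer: -1131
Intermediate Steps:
L(w) = 20*w (L(w) = 4*(5*w) = 20*w)
(-23 - 1*6)*(L(3) - 21) = (-23 - 1*6)*(20*3 - 21) = (-23 - 6)*(60 - 21) = -29*39 = -1131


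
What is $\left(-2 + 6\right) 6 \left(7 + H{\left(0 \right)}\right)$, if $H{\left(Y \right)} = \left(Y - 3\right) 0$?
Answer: $168$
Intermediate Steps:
$H{\left(Y \right)} = 0$ ($H{\left(Y \right)} = \left(Y - 3\right) 0 = \left(-3 + Y\right) 0 = 0$)
$\left(-2 + 6\right) 6 \left(7 + H{\left(0 \right)}\right) = \left(-2 + 6\right) 6 \left(7 + 0\right) = 4 \cdot 6 \cdot 7 = 24 \cdot 7 = 168$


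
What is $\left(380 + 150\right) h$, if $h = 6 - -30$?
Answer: $19080$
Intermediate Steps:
$h = 36$ ($h = 6 + 30 = 36$)
$\left(380 + 150\right) h = \left(380 + 150\right) 36 = 530 \cdot 36 = 19080$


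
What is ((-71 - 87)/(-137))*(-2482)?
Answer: -392156/137 ≈ -2862.5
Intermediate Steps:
((-71 - 87)/(-137))*(-2482) = -158*(-1/137)*(-2482) = (158/137)*(-2482) = -392156/137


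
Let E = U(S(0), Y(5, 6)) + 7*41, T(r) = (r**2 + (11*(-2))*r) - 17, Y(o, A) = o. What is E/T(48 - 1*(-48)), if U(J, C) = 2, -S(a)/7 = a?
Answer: 289/7087 ≈ 0.040779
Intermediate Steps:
S(a) = -7*a
T(r) = -17 + r**2 - 22*r (T(r) = (r**2 - 22*r) - 17 = -17 + r**2 - 22*r)
E = 289 (E = 2 + 7*41 = 2 + 287 = 289)
E/T(48 - 1*(-48)) = 289/(-17 + (48 - 1*(-48))**2 - 22*(48 - 1*(-48))) = 289/(-17 + (48 + 48)**2 - 22*(48 + 48)) = 289/(-17 + 96**2 - 22*96) = 289/(-17 + 9216 - 2112) = 289/7087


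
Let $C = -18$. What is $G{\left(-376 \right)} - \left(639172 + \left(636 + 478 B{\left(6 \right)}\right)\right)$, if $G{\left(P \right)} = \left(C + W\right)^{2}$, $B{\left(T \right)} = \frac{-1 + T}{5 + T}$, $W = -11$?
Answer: $- \frac{7031027}{11} \approx -6.3918 \cdot 10^{5}$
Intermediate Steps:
$B{\left(T \right)} = \frac{-1 + T}{5 + T}$
$G{\left(P \right)} = 841$ ($G{\left(P \right)} = \left(-18 - 11\right)^{2} = \left(-29\right)^{2} = 841$)
$G{\left(-376 \right)} - \left(639172 + \left(636 + 478 B{\left(6 \right)}\right)\right) = 841 - \left(639172 + \left(636 + 478 \frac{-1 + 6}{5 + 6}\right)\right) = 841 - \left(639172 + \left(636 + 478 \cdot \frac{1}{11} \cdot 5\right)\right) = 841 - \left(639172 + \left(636 + 478 \cdot \frac{5}{11}\right)\right) = 841 - \left(639172 + \left(636 + \frac{2390}{11}\right)\right) = 841 - \left(639172 + \frac{9386}{11}\right) = 841 - \frac{7040278}{11} = - \frac{7031027}{11}$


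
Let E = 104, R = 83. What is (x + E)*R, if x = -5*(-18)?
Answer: 16102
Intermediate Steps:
x = 90
(x + E)*R = (90 + 104)*83 = 194*83 = 16102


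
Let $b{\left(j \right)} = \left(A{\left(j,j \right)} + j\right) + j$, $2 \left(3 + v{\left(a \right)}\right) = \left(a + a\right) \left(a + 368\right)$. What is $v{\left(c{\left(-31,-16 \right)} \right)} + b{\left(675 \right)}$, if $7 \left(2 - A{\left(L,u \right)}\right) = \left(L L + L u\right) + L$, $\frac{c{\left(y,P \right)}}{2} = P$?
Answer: $-139678$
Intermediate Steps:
$c{\left(y,P \right)} = 2 P$
$A{\left(L,u \right)} = 2 - \frac{L}{7} - \frac{L^{2}}{7} - \frac{L u}{7}$ ($A{\left(L,u \right)} = 2 - \frac{\left(L L + L u\right) + L}{7} = 2 - \frac{\left(L^{2} + L u\right) + L}{7} = 2 - \frac{L + L^{2} + L u}{7} = 2 - \left(\frac{L}{7} + \frac{L^{2}}{7} + \frac{L u}{7}\right) = 2 - \frac{L}{7} - \frac{L^{2}}{7} - \frac{L u}{7}$)
$v{\left(a \right)} = -3 + a \left(368 + a\right)$ ($v{\left(a \right)} = -3 + \frac{\left(a + a\right) \left(a + 368\right)}{2} = -3 + \frac{2 a \left(368 + a\right)}{2} = -3 + a \left(368 + a\right)$)
$b{\left(j \right)} = 2 - \frac{2 j^{2}}{7} + \frac{13 j}{7}$ ($b{\left(j \right)} = \left(\left(2 - \frac{j}{7} - \frac{j^{2}}{7} - \frac{j j}{7}\right) + j\right) + j = \left(\left(2 - \frac{j}{7} - \frac{j^{2}}{7} - \frac{j^{2}}{7}\right) + j\right) + j = \left(\left(2 - \frac{2 j^{2}}{7} - \frac{j}{7}\right) + j\right) + j = \left(2 - \frac{2 j^{2}}{7} + \frac{6 j}{7}\right) + j = 2 - \frac{2 j^{2}}{7} + \frac{13 j}{7}$)
$v{\left(c{\left(-31,-16 \right)} \right)} + b{\left(675 \right)} = \left(-3 + \left(2 \left(-16\right)\right)^{2} + 368 \cdot 2 \left(-16\right)\right) + \left(2 - \frac{2 \cdot 675^{2}}{7} + \frac{13}{7} \cdot 675\right) = \left(-3 + \left(-32\right)^{2} + 368 \left(-32\right)\right) + \left(2 - \frac{911250}{7} + \frac{8775}{7}\right) = \left(-3 + 1024 - 11776\right) + \left(2 - \frac{911250}{7} + \frac{8775}{7}\right) = -10755 - 128923 = -139678$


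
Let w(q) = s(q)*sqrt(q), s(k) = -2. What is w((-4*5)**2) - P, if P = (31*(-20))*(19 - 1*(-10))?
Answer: 17940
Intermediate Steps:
P = -17980 (P = -620*(19 + 10) = -620*29 = -17980)
w(q) = -2*sqrt(q)
w((-4*5)**2) - P = -2*sqrt((-4*5)**2) - 1*(-17980) = -2*sqrt((-20)**2) + 17980 = -2*sqrt(400) + 17980 = -2*20 + 17980 = -40 + 17980 = 17940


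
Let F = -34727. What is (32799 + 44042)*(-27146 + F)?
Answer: -4754383193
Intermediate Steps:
(32799 + 44042)*(-27146 + F) = (32799 + 44042)*(-27146 - 34727) = 76841*(-61873) = -4754383193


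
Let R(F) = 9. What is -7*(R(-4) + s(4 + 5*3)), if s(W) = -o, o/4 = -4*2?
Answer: -287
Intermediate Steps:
o = -32 (o = 4*(-4*2) = 4*(-8) = -32)
s(W) = 32 (s(W) = -1*(-32) = 32)
-7*(R(-4) + s(4 + 5*3)) = -7*(9 + 32) = -7*41 = -287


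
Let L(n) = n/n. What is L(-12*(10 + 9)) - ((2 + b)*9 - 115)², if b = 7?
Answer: -1155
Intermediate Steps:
L(n) = 1
L(-12*(10 + 9)) - ((2 + b)*9 - 115)² = 1 - ((2 + 7)*9 - 115)² = 1 - (9*9 - 115)² = 1 - (81 - 115)² = 1 - 1*(-34)² = 1 - 1*1156 = 1 - 1156 = -1155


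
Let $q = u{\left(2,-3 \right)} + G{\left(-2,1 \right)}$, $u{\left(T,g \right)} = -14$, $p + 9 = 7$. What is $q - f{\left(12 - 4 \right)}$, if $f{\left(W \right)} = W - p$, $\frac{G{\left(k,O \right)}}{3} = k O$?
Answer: $-30$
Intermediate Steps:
$p = -2$ ($p = -9 + 7 = -2$)
$G{\left(k,O \right)} = 3 O k$ ($G{\left(k,O \right)} = 3 k O = 3 O k$)
$f{\left(W \right)} = 2 + W$ ($f{\left(W \right)} = W - -2 = W + 2 = 2 + W$)
$q = -20$ ($q = -14 + 3 \cdot 1 \left(-2\right) = -14 - 6 = -20$)
$q - f{\left(12 - 4 \right)} = -20 - \left(2 + \left(12 - 4\right)\right) = -20 - \left(2 + 8\right) = -20 - 10 = -30$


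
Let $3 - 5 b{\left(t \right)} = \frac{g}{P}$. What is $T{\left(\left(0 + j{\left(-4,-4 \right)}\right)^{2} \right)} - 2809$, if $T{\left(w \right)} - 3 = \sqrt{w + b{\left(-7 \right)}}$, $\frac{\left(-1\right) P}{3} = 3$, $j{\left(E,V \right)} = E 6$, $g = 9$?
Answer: $-2806 + \frac{2 \sqrt{3605}}{5} \approx -2782.0$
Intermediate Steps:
$j{\left(E,V \right)} = 6 E$
$P = -9$ ($P = \left(-3\right) 3 = -9$)
$b{\left(t \right)} = \frac{4}{5}$ ($b{\left(t \right)} = \frac{3}{5} - \frac{9 \frac{1}{-9}}{5} = \frac{3}{5} - \frac{9 \left(- \frac{1}{9}\right)}{5} = \frac{3}{5} - - \frac{1}{5} = \frac{3}{5} + \frac{1}{5} = \frac{4}{5}$)
$T{\left(w \right)} = 3 + \sqrt{\frac{4}{5} + w}$ ($T{\left(w \right)} = 3 + \sqrt{w + \frac{4}{5}} = 3 + \sqrt{\frac{4}{5} + w}$)
$T{\left(\left(0 + j{\left(-4,-4 \right)}\right)^{2} \right)} - 2809 = \left(3 + \frac{\sqrt{20 + 25 \left(0 + 6 \left(-4\right)\right)^{2}}}{5}\right) - 2809 = \left(3 + \frac{\sqrt{20 + 25 \left(0 - 24\right)^{2}}}{5}\right) - 2809 = \left(3 + \frac{\sqrt{20 + 25 \left(-24\right)^{2}}}{5}\right) - 2809 = \left(3 + \frac{\sqrt{20 + 25 \cdot 576}}{5}\right) - 2809 = \left(3 + \frac{\sqrt{20 + 14400}}{5}\right) - 2809 = \left(3 + \frac{\sqrt{14420}}{5}\right) - 2809 = \left(3 + \frac{2 \sqrt{3605}}{5}\right) - 2809 = -2806 + \frac{2 \sqrt{3605}}{5}$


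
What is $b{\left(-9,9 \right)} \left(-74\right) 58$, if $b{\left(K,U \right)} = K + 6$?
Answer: $12876$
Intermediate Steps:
$b{\left(K,U \right)} = 6 + K$
$b{\left(-9,9 \right)} \left(-74\right) 58 = \left(6 - 9\right) \left(-74\right) 58 = \left(-3\right) \left(-74\right) 58 = 222 \cdot 58 = 12876$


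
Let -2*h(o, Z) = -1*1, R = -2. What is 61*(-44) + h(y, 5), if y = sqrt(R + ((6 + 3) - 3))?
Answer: -5367/2 ≈ -2683.5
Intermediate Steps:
y = 2 (y = sqrt(-2 + ((6 + 3) - 3)) = sqrt(-2 + (9 - 3)) = sqrt(-2 + 6) = sqrt(4) = 2)
h(o, Z) = 1/2 (h(o, Z) = -(-1)/2 = -1/2*(-1) = 1/2)
61*(-44) + h(y, 5) = 61*(-44) + 1/2 = -2684 + 1/2 = -5367/2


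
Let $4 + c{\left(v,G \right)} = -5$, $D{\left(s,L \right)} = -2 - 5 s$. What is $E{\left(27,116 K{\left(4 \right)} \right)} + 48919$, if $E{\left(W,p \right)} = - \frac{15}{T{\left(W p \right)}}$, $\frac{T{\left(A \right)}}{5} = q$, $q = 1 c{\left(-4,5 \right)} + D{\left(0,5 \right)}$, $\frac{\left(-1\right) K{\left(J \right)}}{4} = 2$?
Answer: $\frac{538112}{11} \approx 48919.0$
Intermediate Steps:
$K{\left(J \right)} = -8$ ($K{\left(J \right)} = \left(-4\right) 2 = -8$)
$c{\left(v,G \right)} = -9$ ($c{\left(v,G \right)} = -4 - 5 = -9$)
$q = -11$ ($q = 1 \left(-9\right) - 2 = -9 + \left(-2 + 0\right) = -9 - 2 = -11$)
$T{\left(A \right)} = -55$ ($T{\left(A \right)} = 5 \left(-11\right) = -55$)
$E{\left(W,p \right)} = \frac{3}{11}$ ($E{\left(W,p \right)} = - \frac{15}{-55} = \left(-15\right) \left(- \frac{1}{55}\right) = \frac{3}{11}$)
$E{\left(27,116 K{\left(4 \right)} \right)} + 48919 = \frac{3}{11} + 48919 = \frac{538112}{11}$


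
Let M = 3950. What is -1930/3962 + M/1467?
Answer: 6409295/2906127 ≈ 2.2054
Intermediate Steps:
-1930/3962 + M/1467 = -1930/3962 + 3950/1467 = -1930*1/3962 + 3950*(1/1467) = -965/1981 + 3950/1467 = 6409295/2906127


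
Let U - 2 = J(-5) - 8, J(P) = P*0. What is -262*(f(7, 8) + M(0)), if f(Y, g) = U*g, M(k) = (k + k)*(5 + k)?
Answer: 12576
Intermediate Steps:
J(P) = 0
M(k) = 2*k*(5 + k) (M(k) = (2*k)*(5 + k) = 2*k*(5 + k))
U = -6 (U = 2 + (0 - 8) = 2 - 8 = -6)
f(Y, g) = -6*g
-262*(f(7, 8) + M(0)) = -262*(-6*8 + 2*0*(5 + 0)) = -262*(-48 + 2*0*5) = -262*(-48 + 0) = -262*(-48) = 12576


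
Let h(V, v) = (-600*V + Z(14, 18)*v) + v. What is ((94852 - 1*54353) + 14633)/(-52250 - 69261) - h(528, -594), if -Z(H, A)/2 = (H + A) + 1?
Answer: 33803089958/121511 ≈ 2.7819e+5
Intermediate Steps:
Z(H, A) = -2 - 2*A - 2*H (Z(H, A) = -2*((H + A) + 1) = -2*((A + H) + 1) = -2*(1 + A + H) = -2 - 2*A - 2*H)
h(V, v) = -600*V - 65*v (h(V, v) = (-600*V + (-2 - 2*18 - 2*14)*v) + v = (-600*V + (-2 - 36 - 28)*v) + v = (-600*V - 66*v) + v = -600*V - 65*v)
((94852 - 1*54353) + 14633)/(-52250 - 69261) - h(528, -594) = ((94852 - 1*54353) + 14633)/(-52250 - 69261) - (-600*528 - 65*(-594)) = ((94852 - 54353) + 14633)/(-121511) - (-316800 + 38610) = (40499 + 14633)*(-1/121511) - 1*(-278190) = 55132*(-1/121511) + 278190 = -55132/121511 + 278190 = 33803089958/121511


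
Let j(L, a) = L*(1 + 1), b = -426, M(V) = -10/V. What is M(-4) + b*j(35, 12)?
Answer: -59635/2 ≈ -29818.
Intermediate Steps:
j(L, a) = 2*L (j(L, a) = L*2 = 2*L)
M(-4) + b*j(35, 12) = -10/(-4) - 852*35 = -10*(-¼) - 426*70 = 5/2 - 29820 = -59635/2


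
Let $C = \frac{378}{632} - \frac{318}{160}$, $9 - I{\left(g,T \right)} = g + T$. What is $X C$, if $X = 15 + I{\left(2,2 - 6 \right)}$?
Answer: $- \frac{114153}{3160} \approx -36.124$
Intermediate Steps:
$I{\left(g,T \right)} = 9 - T - g$ ($I{\left(g,T \right)} = 9 - \left(g + T\right) = 9 - \left(T + g\right) = 9 - T - g$)
$X = 26$ ($X = 15 - \left(-5 - 6\right) = 15 - -11 = 15 + \left(9 + 4 - 2\right) = 15 + 11 = 26$)
$C = - \frac{8781}{6320}$ ($C = 378 \cdot \frac{1}{632} - \frac{159}{80} = \frac{189}{316} - \frac{159}{80} = - \frac{8781}{6320} \approx -1.3894$)
$X C = 26 \left(- \frac{8781}{6320}\right) = - \frac{114153}{3160}$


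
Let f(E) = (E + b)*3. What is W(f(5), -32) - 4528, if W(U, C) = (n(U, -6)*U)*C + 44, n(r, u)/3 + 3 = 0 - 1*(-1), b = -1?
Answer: -2180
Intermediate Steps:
n(r, u) = -6 (n(r, u) = -9 + 3*(0 - 1*(-1)) = -9 + 3*(0 + 1) = -9 + 3*1 = -9 + 3 = -6)
f(E) = -3 + 3*E (f(E) = (E - 1)*3 = (-1 + E)*3 = -3 + 3*E)
W(U, C) = 44 - 6*C*U (W(U, C) = (-6*U)*C + 44 = -6*C*U + 44 = 44 - 6*C*U)
W(f(5), -32) - 4528 = (44 - 6*(-32)*(-3 + 3*5)) - 4528 = (44 - 6*(-32)*(-3 + 15)) - 4528 = (44 - 6*(-32)*12) - 4528 = (44 + 2304) - 4528 = 2348 - 4528 = -2180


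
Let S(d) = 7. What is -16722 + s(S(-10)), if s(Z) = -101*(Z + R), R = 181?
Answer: -35710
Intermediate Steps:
s(Z) = -18281 - 101*Z (s(Z) = -101*(Z + 181) = -101*(181 + Z) = -18281 - 101*Z)
-16722 + s(S(-10)) = -16722 + (-18281 - 101*7) = -16722 + (-18281 - 707) = -16722 - 18988 = -35710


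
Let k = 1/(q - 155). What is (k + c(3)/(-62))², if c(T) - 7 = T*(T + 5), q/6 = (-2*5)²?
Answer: 196249/792100 ≈ 0.24776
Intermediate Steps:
q = 600 (q = 6*(-2*5)² = 6*(-10)² = 6*100 = 600)
c(T) = 7 + T*(5 + T) (c(T) = 7 + T*(T + 5) = 7 + T*(5 + T))
k = 1/445 (k = 1/(600 - 155) = 1/445 ≈ 0.0022472)
(k + c(3)/(-62))² = (1/445 + (7 + 3² + 5*3)/(-62))² = (1/445 + (7 + 9 + 15)*(-1/62))² = (1/445 + 31*(-1/62))² = (1/445 - ½)² = (-443/890)² = 196249/792100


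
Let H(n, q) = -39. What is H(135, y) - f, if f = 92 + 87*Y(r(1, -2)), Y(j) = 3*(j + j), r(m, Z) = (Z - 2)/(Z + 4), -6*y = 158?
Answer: 913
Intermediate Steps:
y = -79/3 (y = -⅙*158 = -79/3 ≈ -26.333)
r(m, Z) = (-2 + Z)/(4 + Z)
Y(j) = 6*j (Y(j) = 3*(2*j) = 6*j)
f = -952 (f = 92 + 87*(6*((-2 - 2)/(4 - 2))) = 92 + 87*(6*(-4/2)) = 92 + 87*(6*((½)*(-4))) = 92 + 87*(6*(-2)) = 92 + 87*(-12) = 92 - 1044 = -952)
H(135, y) - f = -39 - 1*(-952) = -39 + 952 = 913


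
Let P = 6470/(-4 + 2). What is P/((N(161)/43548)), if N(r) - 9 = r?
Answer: -14087778/17 ≈ -8.2869e+5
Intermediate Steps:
P = -3235 (P = 6470/(-2) = -1/2*6470 = -3235)
N(r) = 9 + r
P/((N(161)/43548)) = -3235*43548/(9 + 161) = -3235/(170*(1/43548)) = -3235/85/21774 = -3235*21774/85 = -14087778/17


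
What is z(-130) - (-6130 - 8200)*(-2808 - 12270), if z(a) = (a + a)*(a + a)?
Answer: -216000140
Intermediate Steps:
z(a) = 4*a**2 (z(a) = (2*a)*(2*a) = 4*a**2)
z(-130) - (-6130 - 8200)*(-2808 - 12270) = 4*(-130)**2 - (-6130 - 8200)*(-2808 - 12270) = 4*16900 - (-14330)*(-15078) = 67600 - 1*216067740 = 67600 - 216067740 = -216000140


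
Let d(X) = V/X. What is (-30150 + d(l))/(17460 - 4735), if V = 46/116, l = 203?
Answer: -354986077/149824150 ≈ -2.3694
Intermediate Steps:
V = 23/58 (V = 46*(1/116) = 23/58 ≈ 0.39655)
d(X) = 23/(58*X)
(-30150 + d(l))/(17460 - 4735) = (-30150 + (23/58)/203)/(17460 - 4735) = (-30150 + (23/58)*(1/203))/12725 = (-30150 + 23/11774)*(1/12725) = -354986077/11774*1/12725 = -354986077/149824150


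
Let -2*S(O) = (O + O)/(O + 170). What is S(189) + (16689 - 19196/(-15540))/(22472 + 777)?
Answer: 6207194491/32425729035 ≈ 0.19143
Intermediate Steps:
S(O) = -O/(170 + O) (S(O) = -(O + O)/(2*(O + 170)) = -2*O/(2*(170 + O)) = -O/(170 + O))
S(189) + (16689 - 19196/(-15540))/(22472 + 777) = -1*189/(170 + 189) + (16689 - 19196/(-15540))/(22472 + 777) = -1*189/359 + (16689 - 19196*(-1/15540))/23249 = -1*189*1/359 + (16689 + 4799/3885)*(1/23249) = -189/359 + (64841564/3885)*(1/23249) = -189/359 + 64841564/90322365 = 6207194491/32425729035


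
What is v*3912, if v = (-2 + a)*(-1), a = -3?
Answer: 19560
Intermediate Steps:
v = 5 (v = (-2 - 3)*(-1) = -5*(-1) = 5)
v*3912 = 5*3912 = 19560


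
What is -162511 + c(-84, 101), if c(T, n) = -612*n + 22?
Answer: -224301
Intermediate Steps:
c(T, n) = 22 - 612*n
-162511 + c(-84, 101) = -162511 + (22 - 612*101) = -162511 + (22 - 61812) = -162511 - 61790 = -224301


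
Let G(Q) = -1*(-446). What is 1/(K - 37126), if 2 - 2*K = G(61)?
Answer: -1/37348 ≈ -2.6775e-5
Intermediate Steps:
G(Q) = 446
K = -222 (K = 1 - 1/2*446 = 1 - 223 = -222)
1/(K - 37126) = 1/(-222 - 37126) = 1/(-37348) = -1/37348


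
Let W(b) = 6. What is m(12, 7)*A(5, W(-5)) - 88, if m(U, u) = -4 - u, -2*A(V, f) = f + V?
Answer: -55/2 ≈ -27.500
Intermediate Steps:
A(V, f) = -V/2 - f/2 (A(V, f) = -(f + V)/2 = -(V + f)/2 = -V/2 - f/2)
m(12, 7)*A(5, W(-5)) - 88 = (-4 - 1*7)*(-½*5 - ½*6) - 88 = (-4 - 7)*(-5/2 - 3) - 88 = -11*(-11/2) - 88 = 121/2 - 88 = -55/2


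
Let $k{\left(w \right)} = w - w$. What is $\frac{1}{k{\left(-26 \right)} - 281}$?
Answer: $- \frac{1}{281} \approx -0.0035587$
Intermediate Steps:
$k{\left(w \right)} = 0$
$\frac{1}{k{\left(-26 \right)} - 281} = \frac{1}{0 - 281} = \frac{1}{-281} = - \frac{1}{281}$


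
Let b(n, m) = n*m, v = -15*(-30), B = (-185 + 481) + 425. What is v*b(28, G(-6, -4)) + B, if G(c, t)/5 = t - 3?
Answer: -440279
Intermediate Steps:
G(c, t) = -15 + 5*t (G(c, t) = 5*(t - 3) = 5*(-3 + t) = -15 + 5*t)
B = 721 (B = 296 + 425 = 721)
v = 450
b(n, m) = m*n
v*b(28, G(-6, -4)) + B = 450*((-15 + 5*(-4))*28) + 721 = 450*((-15 - 20)*28) + 721 = 450*(-35*28) + 721 = 450*(-980) + 721 = -441000 + 721 = -440279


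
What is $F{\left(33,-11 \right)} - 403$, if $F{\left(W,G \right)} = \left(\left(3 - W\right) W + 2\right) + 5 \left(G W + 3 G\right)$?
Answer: $-3371$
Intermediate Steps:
$F{\left(W,G \right)} = 2 + 15 G + W \left(3 - W\right) + 5 G W$ ($F{\left(W,G \right)} = \left(W \left(3 - W\right) + 2\right) + 5 \left(3 G + G W\right) = \left(2 + W \left(3 - W\right)\right) + \left(15 G + 5 G W\right) = 2 + 15 G + W \left(3 - W\right) + 5 G W$)
$F{\left(33,-11 \right)} - 403 = \left(2 - 33^{2} + 3 \cdot 33 + 15 \left(-11\right) + 5 \left(-11\right) 33\right) - 403 = \left(2 - 1089 + 99 - 165 - 1815\right) - 403 = -2968 - 403 = -3371$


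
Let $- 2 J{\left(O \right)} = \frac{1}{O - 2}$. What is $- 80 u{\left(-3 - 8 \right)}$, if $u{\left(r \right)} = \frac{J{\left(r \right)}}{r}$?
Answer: $\frac{40}{143} \approx 0.27972$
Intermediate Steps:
$J{\left(O \right)} = - \frac{1}{2 \left(-2 + O\right)}$ ($J{\left(O \right)} = - \frac{1}{2 \left(O - 2\right)} = - \frac{1}{2 \left(-2 + O\right)}$)
$u{\left(r \right)} = - \frac{1}{r \left(-4 + 2 r\right)}$ ($u{\left(r \right)} = \frac{\left(-1\right) \frac{1}{-4 + 2 r}}{r} = - \frac{1}{r \left(-4 + 2 r\right)}$)
$- 80 u{\left(-3 - 8 \right)} = - 80 \left(- \frac{1}{2 \left(-3 - 8\right) \left(-2 - 11\right)}\right) = - 80 \left(- \frac{1}{2 \left(-11\right) \left(-2 - 11\right)}\right) = - 80 \left(\left(- \frac{1}{2}\right) \left(- \frac{1}{11}\right) \frac{1}{-13}\right) = - 80 \left(\left(- \frac{1}{2}\right) \left(- \frac{1}{11}\right) \left(- \frac{1}{13}\right)\right) = \left(-80\right) \left(- \frac{1}{286}\right) = \frac{40}{143}$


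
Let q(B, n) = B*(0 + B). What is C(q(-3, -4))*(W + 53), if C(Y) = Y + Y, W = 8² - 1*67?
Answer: 900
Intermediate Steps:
q(B, n) = B² (q(B, n) = B*B = B²)
W = -3 (W = 64 - 67 = -3)
C(Y) = 2*Y
C(q(-3, -4))*(W + 53) = (2*(-3)²)*(-3 + 53) = (2*9)*50 = 18*50 = 900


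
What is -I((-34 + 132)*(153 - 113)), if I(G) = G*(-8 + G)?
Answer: -15335040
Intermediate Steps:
-I((-34 + 132)*(153 - 113)) = -(-34 + 132)*(153 - 113)*(-8 + (-34 + 132)*(153 - 113)) = -98*40*(-8 + 98*40) = -3920*(-8 + 3920) = -3920*3912 = -1*15335040 = -15335040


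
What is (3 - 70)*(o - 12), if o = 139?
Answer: -8509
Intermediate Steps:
(3 - 70)*(o - 12) = (3 - 70)*(139 - 12) = -67*127 = -8509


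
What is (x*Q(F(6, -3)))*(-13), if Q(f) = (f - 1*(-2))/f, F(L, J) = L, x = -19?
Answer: 988/3 ≈ 329.33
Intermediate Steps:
Q(f) = (2 + f)/f (Q(f) = (f + 2)/f = (2 + f)/f)
(x*Q(F(6, -3)))*(-13) = -19*(2 + 6)/6*(-13) = -19*8/6*(-13) = -19*4/3*(-13) = -76/3*(-13) = 988/3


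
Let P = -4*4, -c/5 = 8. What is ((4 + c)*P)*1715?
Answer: 987840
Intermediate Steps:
c = -40 (c = -5*8 = -40)
P = -16
((4 + c)*P)*1715 = ((4 - 40)*(-16))*1715 = -36*(-16)*1715 = 576*1715 = 987840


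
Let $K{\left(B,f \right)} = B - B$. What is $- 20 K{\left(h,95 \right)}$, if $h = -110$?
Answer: $0$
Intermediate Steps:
$K{\left(B,f \right)} = 0$
$- 20 K{\left(h,95 \right)} = \left(-20\right) 0 = 0$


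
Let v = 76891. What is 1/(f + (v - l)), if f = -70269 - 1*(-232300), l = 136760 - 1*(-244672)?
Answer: -1/142510 ≈ -7.0170e-6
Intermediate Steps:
l = 381432 (l = 136760 + 244672 = 381432)
f = 162031 (f = -70269 + 232300 = 162031)
1/(f + (v - l)) = 1/(162031 + (76891 - 1*381432)) = 1/(162031 + (76891 - 381432)) = 1/(162031 - 304541) = 1/(-142510) = -1/142510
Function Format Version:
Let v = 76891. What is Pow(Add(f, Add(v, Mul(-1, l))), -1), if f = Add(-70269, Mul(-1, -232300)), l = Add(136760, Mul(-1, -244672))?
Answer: Rational(-1, 142510) ≈ -7.0170e-6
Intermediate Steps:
l = 381432 (l = Add(136760, 244672) = 381432)
f = 162031 (f = Add(-70269, 232300) = 162031)
Pow(Add(f, Add(v, Mul(-1, l))), -1) = Pow(Add(162031, Add(76891, Mul(-1, 381432))), -1) = Pow(Add(162031, Add(76891, -381432)), -1) = Pow(Add(162031, -304541), -1) = Pow(-142510, -1) = Rational(-1, 142510)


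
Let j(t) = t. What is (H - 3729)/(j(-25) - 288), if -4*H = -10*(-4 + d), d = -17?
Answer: 7563/626 ≈ 12.081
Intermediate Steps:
H = -105/2 (H = -(-5)*(-4 - 17)/2 = -(-5)*(-21)/2 = -1/4*210 = -105/2 ≈ -52.500)
(H - 3729)/(j(-25) - 288) = (-105/2 - 3729)/(-25 - 288) = -7563/2/(-313) = -7563/2*(-1/313) = 7563/626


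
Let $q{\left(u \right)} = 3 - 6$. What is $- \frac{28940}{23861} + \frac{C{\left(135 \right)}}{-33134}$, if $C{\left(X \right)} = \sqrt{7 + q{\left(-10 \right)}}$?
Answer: $- \frac{479472841}{395305187} \approx -1.2129$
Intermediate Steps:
$q{\left(u \right)} = -3$ ($q{\left(u \right)} = 3 - 6 = -3$)
$C{\left(X \right)} = 2$ ($C{\left(X \right)} = \sqrt{7 - 3} = \sqrt{4} = 2$)
$- \frac{28940}{23861} + \frac{C{\left(135 \right)}}{-33134} = - \frac{28940}{23861} + \frac{2}{-33134} = \left(-28940\right) \frac{1}{23861} + 2 \left(- \frac{1}{33134}\right) = - \frac{28940}{23861} - \frac{1}{16567} = - \frac{479472841}{395305187}$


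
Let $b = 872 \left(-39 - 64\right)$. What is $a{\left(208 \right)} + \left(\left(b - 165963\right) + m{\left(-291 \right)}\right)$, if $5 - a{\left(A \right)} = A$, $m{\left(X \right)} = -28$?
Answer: $-256010$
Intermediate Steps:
$a{\left(A \right)} = 5 - A$
$b = -89816$ ($b = 872 \left(-39 - 64\right) = 872 \left(-103\right) = -89816$)
$a{\left(208 \right)} + \left(\left(b - 165963\right) + m{\left(-291 \right)}\right) = \left(5 - 208\right) - 255807 = -203 - 255807 = -256010$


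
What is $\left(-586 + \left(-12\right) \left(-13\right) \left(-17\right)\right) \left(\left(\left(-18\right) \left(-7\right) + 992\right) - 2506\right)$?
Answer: $4494344$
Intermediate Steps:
$\left(-586 + \left(-12\right) \left(-13\right) \left(-17\right)\right) \left(\left(\left(-18\right) \left(-7\right) + 992\right) - 2506\right) = \left(-586 + 156 \left(-17\right)\right) \left(\left(126 + 992\right) - 2506\right) = \left(-586 - 2652\right) \left(1118 - 2506\right) = \left(-3238\right) \left(-1388\right) = 4494344$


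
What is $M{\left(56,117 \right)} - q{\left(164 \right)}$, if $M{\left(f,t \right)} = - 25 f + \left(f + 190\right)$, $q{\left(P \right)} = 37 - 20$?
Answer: $-1171$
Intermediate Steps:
$q{\left(P \right)} = 17$
$M{\left(f,t \right)} = 190 - 24 f$ ($M{\left(f,t \right)} = - 25 f + \left(190 + f\right) = 190 - 24 f$)
$M{\left(56,117 \right)} - q{\left(164 \right)} = \left(190 - 1344\right) - 17 = -1154 - 17 = -1171$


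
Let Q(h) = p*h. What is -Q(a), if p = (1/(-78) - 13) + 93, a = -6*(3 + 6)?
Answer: 56151/13 ≈ 4319.3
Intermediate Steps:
a = -54 (a = -6*9 = -54)
p = 6239/78 (p = (-1/78 - 13) + 93 = -1015/78 + 93 = 6239/78 ≈ 79.987)
Q(h) = 6239*h/78
-Q(a) = -6239*(-54)/78 = -1*(-56151/13) = 56151/13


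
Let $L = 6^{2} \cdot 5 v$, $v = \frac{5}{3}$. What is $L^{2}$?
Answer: $90000$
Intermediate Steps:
$v = \frac{5}{3}$ ($v = 5 \cdot \frac{1}{3} = \frac{5}{3} \approx 1.6667$)
$L = 300$ ($L = 6^{2} \cdot 5 \cdot \frac{5}{3} = 36 \cdot 5 \cdot \frac{5}{3} = 180 \cdot \frac{5}{3} = 300$)
$L^{2} = 300^{2} = 90000$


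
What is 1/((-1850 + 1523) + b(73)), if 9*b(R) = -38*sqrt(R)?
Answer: -26487/8555837 + 342*sqrt(73)/8555837 ≈ -0.0027543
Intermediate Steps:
b(R) = -38*sqrt(R)/9 (b(R) = (-38*sqrt(R))/9 = -38*sqrt(R)/9)
1/((-1850 + 1523) + b(73)) = 1/((-1850 + 1523) - 38*sqrt(73)/9) = 1/(-327 - 38*sqrt(73)/9)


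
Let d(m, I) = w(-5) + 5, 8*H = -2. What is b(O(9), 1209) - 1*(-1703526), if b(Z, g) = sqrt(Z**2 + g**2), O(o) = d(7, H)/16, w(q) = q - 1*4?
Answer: 1703526 + sqrt(23386897)/4 ≈ 1.7047e+6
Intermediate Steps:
w(q) = -4 + q (w(q) = q - 4 = -4 + q)
H = -1/4 (H = (1/8)*(-2) = -1/4 ≈ -0.25000)
d(m, I) = -4 (d(m, I) = (-4 - 5) + 5 = -9 + 5 = -4)
O(o) = -1/4 (O(o) = -4/16 = -4*1/16 = -1/4)
b(O(9), 1209) - 1*(-1703526) = sqrt((-1/4)**2 + 1209**2) - 1*(-1703526) = sqrt(1/16 + 1461681) + 1703526 = sqrt(23386897/16) + 1703526 = sqrt(23386897)/4 + 1703526 = 1703526 + sqrt(23386897)/4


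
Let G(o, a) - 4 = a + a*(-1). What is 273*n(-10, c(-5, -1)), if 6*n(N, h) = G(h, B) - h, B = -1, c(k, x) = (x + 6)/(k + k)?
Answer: 819/4 ≈ 204.75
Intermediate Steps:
c(k, x) = (6 + x)/(2*k) (c(k, x) = (6 + x)/((2*k)) = (6 + x)*(1/(2*k)) = (6 + x)/(2*k))
G(o, a) = 4 (G(o, a) = 4 + (a + a*(-1)) = 4 + (a - a) = 4 + 0 = 4)
n(N, h) = ⅔ - h/6 (n(N, h) = (4 - h)/6 = ⅔ - h/6)
273*n(-10, c(-5, -1)) = 273*(⅔ - (6 - 1)/(12*(-5))) = 273*(⅔ - (-1)*5/(12*5)) = 273*(⅔ - ⅙*(-½)) = 273*(⅔ + 1/12) = 273*(¾) = 819/4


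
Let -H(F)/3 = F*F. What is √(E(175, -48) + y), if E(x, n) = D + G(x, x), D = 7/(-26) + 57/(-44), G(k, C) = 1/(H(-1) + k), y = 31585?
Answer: √4776705029382/12298 ≈ 177.72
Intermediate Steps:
H(F) = -3*F² (H(F) = -3*F*F = -3*F²)
G(k, C) = 1/(-3 + k) (G(k, C) = 1/(-3*(-1)² + k) = 1/(-3*1 + k) = 1/(-3 + k))
D = -895/572 (D = 7*(-1/26) + 57*(-1/44) = -7/26 - 57/44 = -895/572 ≈ -1.5647)
E(x, n) = -895/572 + 1/(-3 + x)
√(E(175, -48) + y) = √((3257 - 895*175)/(572*(-3 + 175)) + 31585) = √((1/572)*(3257 - 156625)/172 + 31585) = √((1/572)*(1/172)*(-153368) + 31585) = √(-19171/12298 + 31585) = √(388413159/12298) = √4776705029382/12298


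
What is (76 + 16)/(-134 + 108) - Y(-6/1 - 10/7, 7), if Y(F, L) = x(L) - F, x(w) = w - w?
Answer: -998/91 ≈ -10.967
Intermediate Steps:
x(w) = 0
Y(F, L) = -F (Y(F, L) = 0 - F = -F)
(76 + 16)/(-134 + 108) - Y(-6/1 - 10/7, 7) = (76 + 16)/(-134 + 108) - (-1)*(-6/1 - 10/7) = 92/(-26) - (-1)*(-6*1 - 10*⅐) = 92*(-1/26) - (-1)*(-6 - 10/7) = -46/13 - (-1)*(-52)/7 = -46/13 - 1*52/7 = -46/13 - 52/7 = -998/91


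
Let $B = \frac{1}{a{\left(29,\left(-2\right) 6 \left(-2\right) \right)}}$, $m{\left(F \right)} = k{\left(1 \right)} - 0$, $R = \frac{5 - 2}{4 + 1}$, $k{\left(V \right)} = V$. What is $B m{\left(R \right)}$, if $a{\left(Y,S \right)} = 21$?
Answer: $\frac{1}{21} \approx 0.047619$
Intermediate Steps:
$R = \frac{3}{5} \approx 0.6$
$m{\left(F \right)} = 1$ ($m{\left(F \right)} = 1 - 0 = 1 + 0 = 1$)
$B = \frac{1}{21} \approx 0.047619$
$B m{\left(R \right)} = \frac{1}{21} \cdot 1 = \frac{1}{21}$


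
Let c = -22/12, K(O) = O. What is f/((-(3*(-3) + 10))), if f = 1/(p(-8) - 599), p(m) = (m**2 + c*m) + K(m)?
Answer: 3/1585 ≈ 0.0018927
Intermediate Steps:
c = -11/6 (c = -22*1/12 = -11/6 ≈ -1.8333)
p(m) = m**2 - 5*m/6 (p(m) = (m**2 - 11*m/6) + m = m**2 - 5*m/6)
f = -3/1585 (f = 1/((1/6)*(-8)*(-5 + 6*(-8)) - 599) = 1/((1/6)*(-8)*(-5 - 48) - 599) = 1/((1/6)*(-8)*(-53) - 599) = 1/(212/3 - 599) = 1/(-1585/3) = -3/1585 ≈ -0.0018927)
f/((-(3*(-3) + 10))) = -3*(-1/(3*(-3) + 10))/1585 = -3*(-1/(-9 + 10))/1585 = -3/(1585*((-1*1))) = -3/1585/(-1) = -3/1585*(-1) = 3/1585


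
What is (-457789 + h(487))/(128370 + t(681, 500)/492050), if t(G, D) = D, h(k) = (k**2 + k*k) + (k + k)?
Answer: 172443843/1263289180 ≈ 0.13650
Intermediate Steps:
h(k) = 2*k + 2*k**2 (h(k) = (k**2 + k**2) + 2*k = 2*k**2 + 2*k = 2*k + 2*k**2)
(-457789 + h(487))/(128370 + t(681, 500)/492050) = (-457789 + 2*487*(1 + 487))/(128370 + 500/492050) = (-457789 + 2*487*488)/(128370 + 500*(1/492050)) = (-457789 + 475312)/(128370 + 10/9841) = 17523/(1263289180/9841) = 17523*(9841/1263289180) = 172443843/1263289180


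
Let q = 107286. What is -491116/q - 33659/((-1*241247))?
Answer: -57434561089/12941212821 ≈ -4.4381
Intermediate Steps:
-491116/q - 33659/((-1*241247)) = -491116/107286 - 33659/((-1*241247)) = -491116*1/107286 - 33659/(-241247) = -245558/53643 - 33659*(-1/241247) = -245558/53643 + 33659/241247 = -57434561089/12941212821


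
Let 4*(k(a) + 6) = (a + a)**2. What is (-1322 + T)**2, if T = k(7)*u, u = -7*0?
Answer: 1747684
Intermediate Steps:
k(a) = -6 + a**2 (k(a) = -6 + (a + a)**2/4 = -6 + (2*a)**2/4 = -6 + (4*a**2)/4 = -6 + a**2)
u = 0
T = 0 (T = (-6 + 7**2)*0 = (-6 + 49)*0 = 43*0 = 0)
(-1322 + T)**2 = (-1322 + 0)**2 = (-1322)**2 = 1747684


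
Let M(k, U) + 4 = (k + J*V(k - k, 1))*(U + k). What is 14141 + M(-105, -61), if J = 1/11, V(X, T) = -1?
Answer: 347403/11 ≈ 31582.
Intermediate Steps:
J = 1/11 ≈ 0.090909
M(k, U) = -4 + (-1/11 + k)*(U + k) (M(k, U) = -4 + (k + (1/11)*(-1))*(U + k) = -4 + (k - 1/11)*(U + k) = -4 + (-1/11 + k)*(U + k))
14141 + M(-105, -61) = 14141 + (-4 + (-105)² - 1/11*(-61) - 1/11*(-105) - 61*(-105)) = 14141 + (-4 + 11025 + 61/11 + 105/11 + 6405) = 14141 + 191852/11 = 347403/11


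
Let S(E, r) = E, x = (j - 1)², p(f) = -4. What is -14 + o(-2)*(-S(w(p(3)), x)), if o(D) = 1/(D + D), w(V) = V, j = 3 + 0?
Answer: -15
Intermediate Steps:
j = 3
x = 4 (x = (3 - 1)² = 2² = 4)
o(D) = 1/(2*D)
-14 + o(-2)*(-S(w(p(3)), x)) = -14 + ((½)/(-2))*(-1*(-4)) = -14 + ((½)*(-½))*4 = -14 - ¼*4 = -14 - 1 = -15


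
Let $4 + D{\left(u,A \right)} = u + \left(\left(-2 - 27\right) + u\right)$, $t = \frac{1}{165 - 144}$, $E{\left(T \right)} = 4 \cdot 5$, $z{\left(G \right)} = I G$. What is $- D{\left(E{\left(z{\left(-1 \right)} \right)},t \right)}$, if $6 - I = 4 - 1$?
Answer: $-7$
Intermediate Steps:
$I = 3$ ($I = 6 - \left(4 - 1\right) = 6 - 3 = 3$)
$z{\left(G \right)} = 3 G$
$E{\left(T \right)} = 20$
$t = \frac{1}{21} \approx 0.047619$
$D{\left(u,A \right)} = -33 + 2 u$ ($D{\left(u,A \right)} = -4 + \left(u + \left(\left(-2 - 27\right) + u\right)\right) = -4 + \left(u + \left(-29 + u\right)\right) = -4 + \left(-29 + 2 u\right) = -33 + 2 u$)
$- D{\left(E{\left(z{\left(-1 \right)} \right)},t \right)} = - (-33 + 2 \cdot 20) = - (-33 + 40) = \left(-1\right) 7 = -7$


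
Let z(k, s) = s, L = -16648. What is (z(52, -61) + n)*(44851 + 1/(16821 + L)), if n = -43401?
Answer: -337231393488/173 ≈ -1.9493e+9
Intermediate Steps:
(z(52, -61) + n)*(44851 + 1/(16821 + L)) = (-61 - 43401)*(44851 + 1/(16821 - 16648)) = -43462*(44851 + 1/173) = -43462*7759224/173 = -337231393488/173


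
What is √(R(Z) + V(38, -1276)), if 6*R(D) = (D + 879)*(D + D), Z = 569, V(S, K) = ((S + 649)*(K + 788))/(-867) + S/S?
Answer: 7*√14598777/51 ≈ 524.43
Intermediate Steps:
V(S, K) = 1 - (649 + S)*(788 + K)/867 (V(S, K) = ((649 + S)*(788 + K))*(-1/867) + 1 = -(649 + S)*(788 + K)/867 + 1 = 1 - (649 + S)*(788 + K)/867)
R(D) = D*(879 + D)/3 (R(D) = ((D + 879)*(D + D))/6 = ((879 + D)*(2*D))/6 = (2*D*(879 + D))/6 = D*(879 + D)/3)
√(R(Z) + V(38, -1276)) = √((⅓)*569*(879 + 569) + (-510545/867 - 788/867*38 - 649/867*(-1276) - 1/867*(-1276)*38)) = √((⅓)*569*1448 + (-510545/867 - 29944/867 + 828124/867 + 48488/867)) = √(823912/3 + 112041/289) = √(238446691/867) = 7*√14598777/51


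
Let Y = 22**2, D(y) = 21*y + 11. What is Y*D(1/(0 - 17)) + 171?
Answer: 83251/17 ≈ 4897.1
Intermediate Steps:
D(y) = 11 + 21*y
Y = 484
Y*D(1/(0 - 17)) + 171 = 484*(11 + 21/(0 - 17)) + 171 = 484*(11 + 21/(-17)) + 171 = 484*(11 + 21*(-1/17)) + 171 = 484*(11 - 21/17) + 171 = 484*(166/17) + 171 = 80344/17 + 171 = 83251/17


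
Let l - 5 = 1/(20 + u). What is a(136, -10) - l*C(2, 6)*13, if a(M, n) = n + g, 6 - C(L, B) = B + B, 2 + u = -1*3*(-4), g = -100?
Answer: 1413/5 ≈ 282.60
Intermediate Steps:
u = 10 (u = -2 - 1*3*(-4) = -2 - 3*(-4) = -2 + 12 = 10)
C(L, B) = 6 - 2*B (C(L, B) = 6 - (B + B) = 6 - 2*B)
a(M, n) = -100 + n (a(M, n) = n - 100 = -100 + n)
l = 151/30 (l = 5 + 1/(20 + 10) = 5 + 1/30 = 151/30 ≈ 5.0333)
a(136, -10) - l*C(2, 6)*13 = (-100 - 10) - 151*(6 - 2*6)/30*13 = -110 - 151*(6 - 12)/30*13 = -110 - (151/30)*(-6)*13 = -110 - (-151)*13/5 = -110 - 1*(-1963/5) = -110 + 1963/5 = 1413/5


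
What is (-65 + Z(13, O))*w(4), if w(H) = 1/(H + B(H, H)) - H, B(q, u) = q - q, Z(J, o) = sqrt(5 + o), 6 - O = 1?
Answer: 975/4 - 15*sqrt(10)/4 ≈ 231.89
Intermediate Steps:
O = 5 (O = 6 - 1*1 = 6 - 1 = 5)
B(q, u) = 0
w(H) = 1/H - H (w(H) = 1/(H + 0) - H = 1/H - H)
(-65 + Z(13, O))*w(4) = (-65 + sqrt(5 + 5))*(1/4 - 1*4) = (-65 + sqrt(10))*(1/4 - 4) = (-65 + sqrt(10))*(-15/4) = 975/4 - 15*sqrt(10)/4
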